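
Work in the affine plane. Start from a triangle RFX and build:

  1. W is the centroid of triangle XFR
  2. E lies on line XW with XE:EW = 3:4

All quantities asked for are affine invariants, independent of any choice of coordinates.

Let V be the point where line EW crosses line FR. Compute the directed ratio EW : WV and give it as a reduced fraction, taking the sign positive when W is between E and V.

EW:WV = 8/7

Assign R = (0, 0), F = (1, 0), X = (0, 1) — the answer is frame-independent, so this choice is without loss of generality.
1. W is the centroid of triangle XFR ⇒ W = (1/3, 1/3)
2. E lies on line XW with XE:EW = 3:4 ⇒ E = (1/7, 5/7)
line EW meets FR at V = (1/2, 0)
W = E + t·(V−E) with t = 8/15, so EW:WV = 8/15:7/15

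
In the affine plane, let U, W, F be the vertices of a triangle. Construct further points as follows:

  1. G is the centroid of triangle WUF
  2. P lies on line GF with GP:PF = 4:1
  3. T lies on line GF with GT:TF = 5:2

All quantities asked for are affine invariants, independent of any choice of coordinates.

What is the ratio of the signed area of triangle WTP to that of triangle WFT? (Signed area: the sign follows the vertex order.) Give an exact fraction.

Choose coordinates U = (0, 0), W = (1, 0), F = (0, 1).
1. G is the centroid of triangle WUF ⇒ G = (1/3, 1/3)
2. P lies on line GF with GP:PF = 4:1 ⇒ P = (1/15, 13/15)
3. T lies on line GF with GT:TF = 5:2 ⇒ T = (2/21, 17/21)
2·[WTP] = -1/35, 2·[WFT] = 2/21
[WTP]:[WFT] = -1/35:2/21 = -3/10

[WTP]:[WFT] = -3/10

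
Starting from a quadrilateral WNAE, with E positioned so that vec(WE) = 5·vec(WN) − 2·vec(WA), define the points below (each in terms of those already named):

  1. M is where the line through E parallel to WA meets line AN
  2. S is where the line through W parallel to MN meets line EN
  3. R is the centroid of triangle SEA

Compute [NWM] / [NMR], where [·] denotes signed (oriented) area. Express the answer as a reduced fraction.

[NWM]:[NMR] = 3

Assign W = (0, 0), N = (1, 0), A = (0, 1), E = (5, -2) — the answer is frame-independent, so this choice is without loss of generality.
1. M is where the line through E parallel to WA meets line AN ⇒ M = (5, -4)
2. S is where the line through W parallel to MN meets line EN ⇒ S = (-1, 1)
3. R is the centroid of triangle SEA ⇒ R = (4/3, 0)
2·[NWM] = 4, 2·[NMR] = 4/3
[NWM]:[NMR] = 4:4/3 = 3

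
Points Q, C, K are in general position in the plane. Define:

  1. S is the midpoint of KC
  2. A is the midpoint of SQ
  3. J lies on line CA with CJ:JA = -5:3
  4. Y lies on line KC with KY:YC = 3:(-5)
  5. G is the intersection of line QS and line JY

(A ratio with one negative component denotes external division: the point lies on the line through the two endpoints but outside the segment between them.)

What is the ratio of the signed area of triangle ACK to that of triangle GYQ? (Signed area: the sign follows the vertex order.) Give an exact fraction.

[ACK]:[GYQ] = -1/4

Set Q = (0, 0), C = (1, 0), K = (0, 1); any affine frame gives the same invariant.
1. S is the midpoint of KC ⇒ S = (1/2, 1/2)
2. A is the midpoint of SQ ⇒ A = (1/4, 1/4)
3. J lies on line CA with CJ:JA = -5:3 ⇒ J = (-7/8, 5/8)
4. Y lies on line KC with KY:YC = 3:(-5) ⇒ Y = (-3/2, 5/2)
5. G is the intersection of line QS and line JY ⇒ G = (-1/2, -1/2)
2·[ACK] = 1/2, 2·[GYQ] = -2
[ACK]:[GYQ] = 1/2:-2 = -1/4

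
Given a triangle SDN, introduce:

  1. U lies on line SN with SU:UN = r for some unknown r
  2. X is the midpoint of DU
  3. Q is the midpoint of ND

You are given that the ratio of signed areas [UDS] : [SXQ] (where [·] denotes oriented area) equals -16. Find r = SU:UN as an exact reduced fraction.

r = 4

Choose coordinates S = (0, 0), D = (1, 0), N = (0, 1).
1. With SU:UN = r, write λ = r/(r+1) so U = S + λ·(N−S); U is affine-linear in λ
2. X is the midpoint of DU ⇒ X is an affine combination of earlier points and hence also affine-linear in λ
3. Q is the midpoint of ND ⇒ Q = (1/2, 1/2)
Every point depending on U is an affine combination of U and λ-independent points, so each such coordinate is linear in λ; the λ² term in each signed area is a multiple of (N−S)×(N−S) = 0, so 2·[UDS] and 2·[SXQ] are each linear in λ. Evaluating at λ=0 and λ=1:
  2·[UDS] = −λ,   2·[SXQ] = -1/4·λ + 1/4
So [UDS]:[SXQ] = (−λ) / (-1/4·λ + 1/4). Setting this equal to -16:
  −λ = -16·(-1/4·λ + 1/4)  ⇒  λ = 4/5
Then r = λ/(1−λ) = (4/5)/(1/5) = 4. Check: with r = 4, U = (0, 4/5) and [UDS]:[SXQ] = -16 as required.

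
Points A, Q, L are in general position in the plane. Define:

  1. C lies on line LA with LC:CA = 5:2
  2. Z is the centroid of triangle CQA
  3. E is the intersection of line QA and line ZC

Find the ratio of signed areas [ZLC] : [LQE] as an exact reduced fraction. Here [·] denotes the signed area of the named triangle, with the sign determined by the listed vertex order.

Assign A = (0, 0), Q = (1, 0), L = (0, 1) — the answer is frame-independent, so this choice is without loss of generality.
1. C lies on line LA with LC:CA = 5:2 ⇒ C = (0, 2/7)
2. Z is the centroid of triangle CQA ⇒ Z = (1/3, 2/21)
3. E is the intersection of line QA and line ZC ⇒ E = (1/2, 0)
2·[ZLC] = 5/21, 2·[LQE] = -1/2
[ZLC]:[LQE] = 5/21:-1/2 = -10/21

[ZLC]:[LQE] = -10/21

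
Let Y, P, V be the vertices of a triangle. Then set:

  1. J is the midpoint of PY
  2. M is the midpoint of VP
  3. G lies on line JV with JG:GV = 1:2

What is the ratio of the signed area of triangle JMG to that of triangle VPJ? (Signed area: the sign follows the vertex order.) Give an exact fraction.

Set Y = (0, 0), P = (1, 0), V = (0, 1); any affine frame gives the same invariant.
1. J is the midpoint of PY ⇒ J = (1/2, 0)
2. M is the midpoint of VP ⇒ M = (1/2, 1/2)
3. G lies on line JV with JG:GV = 1:2 ⇒ G = (1/3, 1/3)
2·[JMG] = 1/12, 2·[VPJ] = -1/2
[JMG]:[VPJ] = 1/12:-1/2 = -1/6

[JMG]:[VPJ] = -1/6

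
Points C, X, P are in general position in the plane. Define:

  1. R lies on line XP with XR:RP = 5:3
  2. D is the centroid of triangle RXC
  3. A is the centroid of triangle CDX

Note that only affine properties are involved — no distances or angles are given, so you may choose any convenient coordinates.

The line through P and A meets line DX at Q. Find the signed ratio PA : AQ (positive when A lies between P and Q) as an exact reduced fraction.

Work in coordinates with C = (0, 0), X = (1, 0), P = (0, 1).
1. R lies on line XP with XR:RP = 5:3 ⇒ R = (3/8, 5/8)
2. D is the centroid of triangle RXC ⇒ D = (11/24, 5/24)
3. A is the centroid of triangle CDX ⇒ A = (35/72, 5/72)
line PA meets DX at Q = (35/87, 20/87)
A = P + t·(Q−P) with t = 29/24, so PA:AQ = 29/24:-5/24

PA:AQ = -29/5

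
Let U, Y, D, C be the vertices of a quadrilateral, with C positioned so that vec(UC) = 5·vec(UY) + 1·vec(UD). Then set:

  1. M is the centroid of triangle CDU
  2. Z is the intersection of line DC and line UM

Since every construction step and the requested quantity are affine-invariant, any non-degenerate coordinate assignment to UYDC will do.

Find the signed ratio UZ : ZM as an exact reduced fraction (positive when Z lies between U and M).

Choose coordinates U = (0, 0), Y = (1, 0), D = (0, 1), C = (5, 1).
1. M is the centroid of triangle CDU ⇒ M = (5/3, 2/3)
2. Z is the intersection of line DC and line UM ⇒ Z = (5/2, 1)
Z = U + t·(M−U) with t = 3/2, so UZ:ZM = t:(1−t) = 3/2:-1/2

UZ:ZM = -3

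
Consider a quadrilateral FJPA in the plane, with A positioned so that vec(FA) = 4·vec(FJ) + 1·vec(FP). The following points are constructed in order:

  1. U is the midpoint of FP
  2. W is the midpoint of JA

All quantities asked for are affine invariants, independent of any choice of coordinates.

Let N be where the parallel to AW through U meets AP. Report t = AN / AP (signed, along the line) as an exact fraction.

t = 5/8

Assign F = (0, 0), J = (1, 0), P = (0, 1), A = (4, 1) — the answer is frame-independent, so this choice is without loss of generality.
1. U is the midpoint of FP ⇒ U = (0, 1/2)
2. W is the midpoint of JA ⇒ W = (5/2, 1/2)
through U parallel to AW: direction (-3/2, -1/2); meets AP at N = (3/2, 1)
N = A + t·(P−A) with t = 5/8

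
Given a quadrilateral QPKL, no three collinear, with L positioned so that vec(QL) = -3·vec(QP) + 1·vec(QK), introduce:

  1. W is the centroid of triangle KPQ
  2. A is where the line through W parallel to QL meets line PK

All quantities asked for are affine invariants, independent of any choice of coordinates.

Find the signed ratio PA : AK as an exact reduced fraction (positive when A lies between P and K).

Assign Q = (0, 0), P = (1, 0), K = (0, 1), L = (-3, 1) — the answer is frame-independent, so this choice is without loss of generality.
1. W is the centroid of triangle KPQ ⇒ W = (1/3, 1/3)
2. A is where the line through W parallel to QL meets line PK ⇒ A = (5/6, 1/6)
A = P + t·(K−P) with t = 1/6, so PA:AK = t:(1−t) = 1/6:5/6

PA:AK = 1/5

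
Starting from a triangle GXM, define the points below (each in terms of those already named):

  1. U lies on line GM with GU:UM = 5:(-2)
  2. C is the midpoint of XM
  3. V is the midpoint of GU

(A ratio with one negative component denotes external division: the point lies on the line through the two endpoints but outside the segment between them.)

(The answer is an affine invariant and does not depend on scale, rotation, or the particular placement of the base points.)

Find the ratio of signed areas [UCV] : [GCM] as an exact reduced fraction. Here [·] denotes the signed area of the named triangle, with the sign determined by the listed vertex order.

Choose coordinates G = (0, 0), X = (1, 0), M = (0, 1).
1. U lies on line GM with GU:UM = 5:(-2) ⇒ U = (0, 5/3)
2. C is the midpoint of XM ⇒ C = (1/2, 1/2)
3. V is the midpoint of GU ⇒ V = (0, 5/6)
2·[UCV] = -5/12, 2·[GCM] = 1/2
[UCV]:[GCM] = -5/12:1/2 = -5/6

[UCV]:[GCM] = -5/6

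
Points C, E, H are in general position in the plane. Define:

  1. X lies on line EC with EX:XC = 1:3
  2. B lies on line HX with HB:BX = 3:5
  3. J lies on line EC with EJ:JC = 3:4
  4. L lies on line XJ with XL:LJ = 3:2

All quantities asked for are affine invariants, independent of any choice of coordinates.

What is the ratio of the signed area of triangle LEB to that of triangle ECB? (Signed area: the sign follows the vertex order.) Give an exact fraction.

[LEB]:[ECB] = -5/14

Work in coordinates with C = (0, 0), E = (1, 0), H = (0, 1).
1. X lies on line EC with EX:XC = 1:3 ⇒ X = (3/4, 0)
2. B lies on line HX with HB:BX = 3:5 ⇒ B = (9/32, 5/8)
3. J lies on line EC with EJ:JC = 3:4 ⇒ J = (4/7, 0)
4. L lies on line XJ with XL:LJ = 3:2 ⇒ L = (9/14, 0)
2·[LEB] = 25/112, 2·[ECB] = -5/8
[LEB]:[ECB] = 25/112:-5/8 = -5/14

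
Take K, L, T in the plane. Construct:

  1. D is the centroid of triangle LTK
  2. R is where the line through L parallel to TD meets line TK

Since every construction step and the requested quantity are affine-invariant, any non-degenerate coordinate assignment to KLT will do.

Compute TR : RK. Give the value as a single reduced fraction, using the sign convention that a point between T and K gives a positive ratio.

TR:RK = -1/2

Assign K = (0, 0), L = (1, 0), T = (0, 1) — the answer is frame-independent, so this choice is without loss of generality.
1. D is the centroid of triangle LTK ⇒ D = (1/3, 1/3)
2. R is where the line through L parallel to TD meets line TK ⇒ R = (0, 2)
R = T + t·(K−T) with t = -1, so TR:RK = t:(1−t) = -1:2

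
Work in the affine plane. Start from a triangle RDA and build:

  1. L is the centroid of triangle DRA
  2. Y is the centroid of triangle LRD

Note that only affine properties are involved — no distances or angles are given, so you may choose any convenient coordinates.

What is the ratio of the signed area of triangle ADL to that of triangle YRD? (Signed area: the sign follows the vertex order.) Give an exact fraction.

[ADL]:[YRD] = -3

Choose coordinates R = (0, 0), D = (1, 0), A = (0, 1).
1. L is the centroid of triangle DRA ⇒ L = (1/3, 1/3)
2. Y is the centroid of triangle LRD ⇒ Y = (4/9, 1/9)
2·[ADL] = -1/3, 2·[YRD] = 1/9
[ADL]:[YRD] = -1/3:1/9 = -3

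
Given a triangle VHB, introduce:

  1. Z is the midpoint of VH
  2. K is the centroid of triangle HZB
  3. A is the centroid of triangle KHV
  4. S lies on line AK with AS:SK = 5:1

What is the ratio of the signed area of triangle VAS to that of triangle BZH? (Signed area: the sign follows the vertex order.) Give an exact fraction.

[VAS]:[BZH] = 5/27

Choose coordinates V = (0, 0), H = (1, 0), B = (0, 1).
1. Z is the midpoint of VH ⇒ Z = (1/2, 0)
2. K is the centroid of triangle HZB ⇒ K = (1/2, 1/3)
3. A is the centroid of triangle KHV ⇒ A = (1/2, 1/9)
4. S lies on line AK with AS:SK = 5:1 ⇒ S = (1/2, 8/27)
2·[VAS] = 5/54, 2·[BZH] = 1/2
[VAS]:[BZH] = 5/54:1/2 = 5/27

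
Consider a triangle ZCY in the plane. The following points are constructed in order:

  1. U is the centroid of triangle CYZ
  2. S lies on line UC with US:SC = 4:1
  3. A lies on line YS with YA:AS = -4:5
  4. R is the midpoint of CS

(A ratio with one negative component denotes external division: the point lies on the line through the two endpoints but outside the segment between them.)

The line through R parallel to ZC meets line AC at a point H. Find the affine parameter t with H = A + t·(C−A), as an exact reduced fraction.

t = 141/142

Choose coordinates Z = (0, 0), C = (1, 0), Y = (0, 1).
1. U is the centroid of triangle CYZ ⇒ U = (1/3, 1/3)
2. S lies on line UC with US:SC = 4:1 ⇒ S = (13/15, 1/15)
3. A lies on line YS with YA:AS = -4:5 ⇒ A = (-52/15, 71/15)
4. R is the midpoint of CS ⇒ R = (14/15, 1/30)
through R parallel to ZC: direction (1, 0); meets AC at H = (2063/2130, 1/30)
H = A + t·(C−A) with t = 141/142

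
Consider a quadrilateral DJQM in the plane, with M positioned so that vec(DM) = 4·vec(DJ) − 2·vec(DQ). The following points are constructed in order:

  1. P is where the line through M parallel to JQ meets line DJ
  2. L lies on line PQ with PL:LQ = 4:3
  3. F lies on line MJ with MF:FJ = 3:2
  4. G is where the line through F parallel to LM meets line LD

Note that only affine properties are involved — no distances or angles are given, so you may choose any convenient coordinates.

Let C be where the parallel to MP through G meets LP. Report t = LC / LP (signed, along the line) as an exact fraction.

Set D = (0, 0), J = (1, 0), Q = (0, 1), M = (4, -2); any affine frame gives the same invariant.
1. P is where the line through M parallel to JQ meets line DJ ⇒ P = (2, 0)
2. L lies on line PQ with PL:LQ = 4:3 ⇒ L = (6/7, 4/7)
3. F lies on line MJ with MF:FJ = 3:2 ⇒ F = (11/5, -4/5)
4. G is where the line through F parallel to LM meets line LD ⇒ G = (33/49, 22/49)
through G parallel to MP: direction (-2, 2); meets LP at C = (12/49, 43/49)
C = L + t·(P−L) with t = -15/28

t = -15/28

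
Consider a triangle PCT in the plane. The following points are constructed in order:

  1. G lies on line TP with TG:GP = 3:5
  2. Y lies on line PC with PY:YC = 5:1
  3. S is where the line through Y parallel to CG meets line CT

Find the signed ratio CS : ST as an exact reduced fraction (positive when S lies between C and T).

CS:ST = -5/23

Choose coordinates P = (0, 0), C = (1, 0), T = (0, 1).
1. G lies on line TP with TG:GP = 3:5 ⇒ G = (0, 5/8)
2. Y lies on line PC with PY:YC = 5:1 ⇒ Y = (5/6, 0)
3. S is where the line through Y parallel to CG meets line CT ⇒ S = (23/18, -5/18)
S = C + t·(T−C) with t = -5/18, so CS:ST = t:(1−t) = -5/18:23/18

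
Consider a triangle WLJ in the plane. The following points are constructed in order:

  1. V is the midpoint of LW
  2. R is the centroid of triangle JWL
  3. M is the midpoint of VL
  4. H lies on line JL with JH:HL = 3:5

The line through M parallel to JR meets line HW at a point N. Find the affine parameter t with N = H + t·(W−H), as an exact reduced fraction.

Work in coordinates with W = (0, 0), L = (1, 0), J = (0, 1).
1. V is the midpoint of LW ⇒ V = (1/2, 0)
2. R is the centroid of triangle JWL ⇒ R = (1/3, 1/3)
3. M is the midpoint of VL ⇒ M = (3/4, 0)
4. H lies on line JL with JH:HL = 3:5 ⇒ H = (3/8, 5/8)
through M parallel to JR: direction (1/3, -2/3); meets HW at N = (9/22, 15/22)
N = H + t·(W−H) with t = -1/11

t = -1/11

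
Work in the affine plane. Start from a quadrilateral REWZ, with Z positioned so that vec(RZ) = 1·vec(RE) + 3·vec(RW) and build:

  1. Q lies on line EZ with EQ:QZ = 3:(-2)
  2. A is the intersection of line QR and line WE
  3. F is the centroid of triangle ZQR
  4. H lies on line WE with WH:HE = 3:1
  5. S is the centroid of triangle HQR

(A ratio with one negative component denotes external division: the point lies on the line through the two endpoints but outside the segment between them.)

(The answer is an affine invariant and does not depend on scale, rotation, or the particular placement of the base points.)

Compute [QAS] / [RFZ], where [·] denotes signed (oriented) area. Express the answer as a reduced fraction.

Set R = (0, 0), E = (1, 0), W = (0, 1), Z = (1, 3); any affine frame gives the same invariant.
1. Q lies on line EZ with EQ:QZ = 3:(-2) ⇒ Q = (1, 9)
2. A is the intersection of line QR and line WE ⇒ A = (1/10, 9/10)
3. F is the centroid of triangle ZQR ⇒ F = (2/3, 4)
4. H lies on line WE with WH:HE = 3:1 ⇒ H = (3/4, 1/4)
5. S is the centroid of triangle HQR ⇒ S = (7/12, 37/12)
2·[QAS] = 39/20, 2·[RFZ] = -2
[QAS]:[RFZ] = 39/20:-2 = -39/40

[QAS]:[RFZ] = -39/40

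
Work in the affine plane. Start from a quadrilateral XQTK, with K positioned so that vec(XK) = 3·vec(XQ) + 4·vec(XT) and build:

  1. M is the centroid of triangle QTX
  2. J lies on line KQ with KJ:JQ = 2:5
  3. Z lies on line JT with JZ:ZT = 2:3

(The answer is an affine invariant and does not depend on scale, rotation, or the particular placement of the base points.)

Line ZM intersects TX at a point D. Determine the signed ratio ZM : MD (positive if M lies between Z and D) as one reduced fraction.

ZM:MD = 118/35

Assign X = (0, 0), Q = (1, 0), T = (0, 1), K = (3, 4) — the answer is frame-independent, so this choice is without loss of generality.
1. M is the centroid of triangle QTX ⇒ M = (1/3, 1/3)
2. J lies on line KQ with KJ:JQ = 2:5 ⇒ J = (17/7, 20/7)
3. Z lies on line JT with JZ:ZT = 2:3 ⇒ Z = (51/35, 74/35)
line ZM meets TX at D = (0, -23/118)
M = Z + t·(D−Z) with t = 118/153, so ZM:MD = 118/153:35/153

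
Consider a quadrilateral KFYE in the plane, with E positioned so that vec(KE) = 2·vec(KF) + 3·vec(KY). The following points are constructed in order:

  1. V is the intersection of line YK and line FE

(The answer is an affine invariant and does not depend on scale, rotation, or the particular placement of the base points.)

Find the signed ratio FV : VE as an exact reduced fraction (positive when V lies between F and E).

Set K = (0, 0), F = (1, 0), Y = (0, 1), E = (2, 3); any affine frame gives the same invariant.
1. V is the intersection of line YK and line FE ⇒ V = (0, -3)
V = F + t·(E−F) with t = -1, so FV:VE = t:(1−t) = -1:2

FV:VE = -1/2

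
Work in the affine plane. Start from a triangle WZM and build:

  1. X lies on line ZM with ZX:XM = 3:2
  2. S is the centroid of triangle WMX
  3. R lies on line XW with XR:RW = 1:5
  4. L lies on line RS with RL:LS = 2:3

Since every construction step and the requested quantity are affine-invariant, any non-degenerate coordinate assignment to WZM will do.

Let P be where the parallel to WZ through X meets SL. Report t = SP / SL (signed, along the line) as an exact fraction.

t = -10/3

Choose coordinates W = (0, 0), Z = (1, 0), M = (0, 1).
1. X lies on line ZM with ZX:XM = 3:2 ⇒ X = (2/5, 3/5)
2. S is the centroid of triangle WMX ⇒ S = (2/15, 8/15)
3. R lies on line XW with XR:RW = 1:5 ⇒ R = (1/3, 1/2)
4. L lies on line RS with RL:LS = 2:3 ⇒ L = (19/75, 77/150)
through X parallel to WZ: direction (1, 0); meets SL at P = (-4/15, 3/5)
P = S + t·(L−S) with t = -10/3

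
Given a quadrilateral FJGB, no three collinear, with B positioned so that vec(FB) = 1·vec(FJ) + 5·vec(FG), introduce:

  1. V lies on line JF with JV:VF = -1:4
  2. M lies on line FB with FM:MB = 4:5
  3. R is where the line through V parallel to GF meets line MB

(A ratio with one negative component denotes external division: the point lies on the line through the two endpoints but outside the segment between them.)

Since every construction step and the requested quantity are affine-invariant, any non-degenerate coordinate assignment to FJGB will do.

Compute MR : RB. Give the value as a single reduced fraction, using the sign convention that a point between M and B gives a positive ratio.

Work in coordinates with F = (0, 0), J = (1, 0), G = (0, 1), B = (1, 5).
1. V lies on line JF with JV:VF = -1:4 ⇒ V = (4/3, 0)
2. M lies on line FB with FM:MB = 4:5 ⇒ M = (4/9, 20/9)
3. R is where the line through V parallel to GF meets line MB ⇒ R = (4/3, 20/3)
R = M + t·(B−M) with t = 8/5, so MR:RB = t:(1−t) = 8/5:-3/5

MR:RB = -8/3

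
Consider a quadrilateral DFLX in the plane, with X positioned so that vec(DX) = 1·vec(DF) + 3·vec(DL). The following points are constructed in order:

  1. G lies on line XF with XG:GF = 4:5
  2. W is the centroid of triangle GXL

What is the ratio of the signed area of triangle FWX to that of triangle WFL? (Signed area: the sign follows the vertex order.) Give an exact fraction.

[FWX]:[WFL] = 9/14

Work in coordinates with D = (0, 0), F = (1, 0), L = (0, 1), X = (1, 3).
1. G lies on line XF with XG:GF = 4:5 ⇒ G = (1, 5/3)
2. W is the centroid of triangle GXL ⇒ W = (2/3, 17/9)
2·[FWX] = -1, 2·[WFL] = -14/9
[FWX]:[WFL] = -1:-14/9 = 9/14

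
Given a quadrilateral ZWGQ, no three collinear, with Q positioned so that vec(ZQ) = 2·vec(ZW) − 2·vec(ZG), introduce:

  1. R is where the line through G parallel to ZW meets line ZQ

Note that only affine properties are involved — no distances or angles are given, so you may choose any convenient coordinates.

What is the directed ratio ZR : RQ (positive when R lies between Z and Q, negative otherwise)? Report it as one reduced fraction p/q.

Set Z = (0, 0), W = (1, 0), G = (0, 1), Q = (2, -2); any affine frame gives the same invariant.
1. R is where the line through G parallel to ZW meets line ZQ ⇒ R = (-1, 1)
R = Z + t·(Q−Z) with t = -1/2, so ZR:RQ = t:(1−t) = -1/2:3/2

ZR:RQ = -1/3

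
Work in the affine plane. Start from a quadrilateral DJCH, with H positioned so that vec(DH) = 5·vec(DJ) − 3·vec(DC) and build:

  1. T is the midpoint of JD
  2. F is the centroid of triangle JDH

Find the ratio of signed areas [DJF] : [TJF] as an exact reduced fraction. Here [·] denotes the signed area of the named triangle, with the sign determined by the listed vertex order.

[DJF]:[TJF] = 2

Work in coordinates with D = (0, 0), J = (1, 0), C = (0, 1), H = (5, -3).
1. T is the midpoint of JD ⇒ T = (1/2, 0)
2. F is the centroid of triangle JDH ⇒ F = (2, -1)
2·[DJF] = -1, 2·[TJF] = -1/2
[DJF]:[TJF] = -1:-1/2 = 2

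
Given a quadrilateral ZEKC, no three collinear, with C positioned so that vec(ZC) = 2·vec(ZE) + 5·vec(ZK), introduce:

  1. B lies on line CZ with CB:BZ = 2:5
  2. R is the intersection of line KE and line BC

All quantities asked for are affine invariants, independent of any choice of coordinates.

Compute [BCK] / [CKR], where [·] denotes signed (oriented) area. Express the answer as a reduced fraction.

Work in coordinates with Z = (0, 0), E = (1, 0), K = (0, 1), C = (2, 5).
1. B lies on line CZ with CB:BZ = 2:5 ⇒ B = (10/7, 25/7)
2. R is the intersection of line KE and line BC ⇒ R = (2/7, 5/7)
2·[BCK] = 4/7, 2·[CKR] = 12/7
[BCK]:[CKR] = 4/7:12/7 = 1/3

[BCK]:[CKR] = 1/3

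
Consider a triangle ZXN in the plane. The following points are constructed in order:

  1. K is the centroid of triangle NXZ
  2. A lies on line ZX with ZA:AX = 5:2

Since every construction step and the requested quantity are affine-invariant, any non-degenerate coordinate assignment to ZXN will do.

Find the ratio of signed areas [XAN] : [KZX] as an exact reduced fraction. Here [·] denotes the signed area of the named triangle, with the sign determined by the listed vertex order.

[XAN]:[KZX] = -6/7

Assign Z = (0, 0), X = (1, 0), N = (0, 1) — the answer is frame-independent, so this choice is without loss of generality.
1. K is the centroid of triangle NXZ ⇒ K = (1/3, 1/3)
2. A lies on line ZX with ZA:AX = 5:2 ⇒ A = (5/7, 0)
2·[XAN] = -2/7, 2·[KZX] = 1/3
[XAN]:[KZX] = -2/7:1/3 = -6/7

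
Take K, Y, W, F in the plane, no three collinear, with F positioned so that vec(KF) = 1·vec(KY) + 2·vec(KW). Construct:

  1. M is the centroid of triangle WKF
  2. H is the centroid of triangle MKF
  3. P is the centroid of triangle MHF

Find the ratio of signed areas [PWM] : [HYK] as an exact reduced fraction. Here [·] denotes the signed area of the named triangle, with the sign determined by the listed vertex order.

[PWM]:[HYK] = -1/9

Work in coordinates with K = (0, 0), Y = (1, 0), W = (0, 1), F = (1, 2).
1. M is the centroid of triangle WKF ⇒ M = (1/3, 1)
2. H is the centroid of triangle MKF ⇒ H = (4/9, 1)
3. P is the centroid of triangle MHF ⇒ P = (16/27, 4/3)
2·[PWM] = 1/9, 2·[HYK] = -1
[PWM]:[HYK] = 1/9:-1 = -1/9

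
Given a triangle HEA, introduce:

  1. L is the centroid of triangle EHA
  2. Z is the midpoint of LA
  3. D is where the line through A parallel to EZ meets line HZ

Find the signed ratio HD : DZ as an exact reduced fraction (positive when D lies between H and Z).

Assign H = (0, 0), E = (1, 0), A = (0, 1) — the answer is frame-independent, so this choice is without loss of generality.
1. L is the centroid of triangle EHA ⇒ L = (1/3, 1/3)
2. Z is the midpoint of LA ⇒ Z = (1/6, 2/3)
3. D is where the line through A parallel to EZ meets line HZ ⇒ D = (5/24, 5/6)
D = H + t·(Z−H) with t = 5/4, so HD:DZ = t:(1−t) = 5/4:-1/4

HD:DZ = -5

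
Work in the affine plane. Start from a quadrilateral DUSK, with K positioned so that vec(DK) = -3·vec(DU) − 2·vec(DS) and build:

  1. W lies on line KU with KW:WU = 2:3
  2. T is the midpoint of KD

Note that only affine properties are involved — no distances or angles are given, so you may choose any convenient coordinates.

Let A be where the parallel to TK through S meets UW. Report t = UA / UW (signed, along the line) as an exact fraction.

t = 25/6

Work in coordinates with D = (0, 0), U = (1, 0), S = (0, 1), K = (-3, -2).
1. W lies on line KU with KW:WU = 2:3 ⇒ W = (-7/5, -6/5)
2. T is the midpoint of KD ⇒ T = (-3/2, -1)
through S parallel to TK: direction (-3/2, -1); meets UW at A = (-9, -5)
A = U + t·(W−U) with t = 25/6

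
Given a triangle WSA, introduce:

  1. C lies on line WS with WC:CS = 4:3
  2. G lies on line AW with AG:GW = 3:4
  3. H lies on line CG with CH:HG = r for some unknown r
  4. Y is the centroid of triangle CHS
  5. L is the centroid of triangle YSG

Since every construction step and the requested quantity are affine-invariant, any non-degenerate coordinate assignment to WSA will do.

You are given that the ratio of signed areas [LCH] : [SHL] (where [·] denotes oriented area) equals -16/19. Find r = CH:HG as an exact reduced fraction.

r = -4/5

Work in coordinates with W = (0, 0), S = (1, 0), A = (0, 1).
1. C lies on line WS with WC:CS = 4:3 ⇒ C = (4/7, 0)
2. G lies on line AW with AG:GW = 3:4 ⇒ G = (0, 4/7)
3. With CH:HG = r, write λ = r/(r+1) so H = C + λ·(G−C); H is affine-linear in λ
4. Y is the centroid of triangle CHS ⇒ Y is an affine combination of earlier points and hence also affine-linear in λ
5. L is the centroid of triangle YSG ⇒ L is an affine combination of earlier points and hence also affine-linear in λ
Every point depending on H is an affine combination of H and λ-independent points, so each such coordinate is linear in λ; the λ² term in each signed area is a multiple of (G−C)×(G−C) = 0, so 2·[LCH] and 2·[SHL] are each linear in λ. Evaluating at λ=0 and λ=1:
  2·[LCH] = -16/147·λ,   2·[SHL] = 16/147·λ − 4/49
So [LCH]:[SHL] = (-16/147·λ) / (16/147·λ − 4/49). Setting this equal to -16/19:
  -16/147·λ = -16/19·(16/147·λ − 4/49)  ⇒  λ = -4
Then r = λ/(1−λ) = (-4)/(5) = -4/5. Check: with r = -4/5, H = (20/7, -16/7) and [LCH]:[SHL] = -16/19 as required.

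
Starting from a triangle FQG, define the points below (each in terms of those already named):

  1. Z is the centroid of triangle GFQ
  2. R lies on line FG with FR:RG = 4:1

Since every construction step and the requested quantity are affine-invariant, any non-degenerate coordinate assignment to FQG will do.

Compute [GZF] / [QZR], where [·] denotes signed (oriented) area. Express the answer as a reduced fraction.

Assign F = (0, 0), Q = (1, 0), G = (0, 1) — the answer is frame-independent, so this choice is without loss of generality.
1. Z is the centroid of triangle GFQ ⇒ Z = (1/3, 1/3)
2. R lies on line FG with FR:RG = 4:1 ⇒ R = (0, 4/5)
2·[GZF] = -1/3, 2·[QZR] = -1/5
[GZF]:[QZR] = -1/3:-1/5 = 5/3

[GZF]:[QZR] = 5/3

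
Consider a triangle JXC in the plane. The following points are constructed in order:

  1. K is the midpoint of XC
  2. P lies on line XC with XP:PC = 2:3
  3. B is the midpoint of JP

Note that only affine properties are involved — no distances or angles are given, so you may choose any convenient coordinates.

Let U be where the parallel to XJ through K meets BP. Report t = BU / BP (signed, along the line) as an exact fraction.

t = 3/2

Work in coordinates with J = (0, 0), X = (1, 0), C = (0, 1).
1. K is the midpoint of XC ⇒ K = (1/2, 1/2)
2. P lies on line XC with XP:PC = 2:3 ⇒ P = (3/5, 2/5)
3. B is the midpoint of JP ⇒ B = (3/10, 1/5)
through K parallel to XJ: direction (-1, 0); meets BP at U = (3/4, 1/2)
U = B + t·(P−B) with t = 3/2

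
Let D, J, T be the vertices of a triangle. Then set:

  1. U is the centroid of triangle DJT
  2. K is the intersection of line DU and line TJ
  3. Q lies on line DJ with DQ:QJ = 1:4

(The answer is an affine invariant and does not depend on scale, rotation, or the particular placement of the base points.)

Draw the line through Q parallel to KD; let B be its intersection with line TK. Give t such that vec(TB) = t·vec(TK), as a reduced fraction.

t = 6/5

Work in coordinates with D = (0, 0), J = (1, 0), T = (0, 1).
1. U is the centroid of triangle DJT ⇒ U = (1/3, 1/3)
2. K is the intersection of line DU and line TJ ⇒ K = (1/2, 1/2)
3. Q lies on line DJ with DQ:QJ = 1:4 ⇒ Q = (1/5, 0)
through Q parallel to KD: direction (-1/2, -1/2); meets TK at B = (3/5, 2/5)
B = T + t·(K−T) with t = 6/5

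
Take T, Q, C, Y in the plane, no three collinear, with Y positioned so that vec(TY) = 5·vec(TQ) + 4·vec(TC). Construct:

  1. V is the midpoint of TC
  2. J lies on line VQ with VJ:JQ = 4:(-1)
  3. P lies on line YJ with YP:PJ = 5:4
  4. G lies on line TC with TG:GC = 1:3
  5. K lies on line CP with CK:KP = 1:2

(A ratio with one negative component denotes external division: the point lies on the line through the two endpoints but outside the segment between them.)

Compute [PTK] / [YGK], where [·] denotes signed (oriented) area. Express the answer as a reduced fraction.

Set T = (0, 0), Q = (1, 0), C = (0, 1), Y = (5, 4); any affine frame gives the same invariant.
1. V is the midpoint of TC ⇒ V = (0, 1/2)
2. J lies on line VQ with VJ:JQ = 4:(-1) ⇒ J = (4/3, -1/6)
3. P lies on line YJ with YP:PJ = 5:4 ⇒ P = (80/27, 91/54)
4. G lies on line TC with TG:GC = 1:3 ⇒ G = (0, 1/4)
5. K lies on line CP with CK:KP = 1:2 ⇒ K = (80/81, 199/162)
2·[PTK] = -160/81, 2·[YGK] = -385/324
[PTK]:[YGK] = -160/81:-385/324 = 128/77

[PTK]:[YGK] = 128/77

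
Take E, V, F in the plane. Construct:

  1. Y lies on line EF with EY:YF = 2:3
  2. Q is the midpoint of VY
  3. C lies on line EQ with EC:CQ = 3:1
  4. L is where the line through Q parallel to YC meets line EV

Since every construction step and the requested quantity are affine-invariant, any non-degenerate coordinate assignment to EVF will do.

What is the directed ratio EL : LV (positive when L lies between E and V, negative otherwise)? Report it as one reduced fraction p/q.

EL:LV = 4

Choose coordinates E = (0, 0), V = (1, 0), F = (0, 1).
1. Y lies on line EF with EY:YF = 2:3 ⇒ Y = (0, 2/5)
2. Q is the midpoint of VY ⇒ Q = (1/2, 1/5)
3. C lies on line EQ with EC:CQ = 3:1 ⇒ C = (3/8, 3/20)
4. L is where the line through Q parallel to YC meets line EV ⇒ L = (4/5, 0)
L = E + t·(V−E) with t = 4/5, so EL:LV = t:(1−t) = 4/5:1/5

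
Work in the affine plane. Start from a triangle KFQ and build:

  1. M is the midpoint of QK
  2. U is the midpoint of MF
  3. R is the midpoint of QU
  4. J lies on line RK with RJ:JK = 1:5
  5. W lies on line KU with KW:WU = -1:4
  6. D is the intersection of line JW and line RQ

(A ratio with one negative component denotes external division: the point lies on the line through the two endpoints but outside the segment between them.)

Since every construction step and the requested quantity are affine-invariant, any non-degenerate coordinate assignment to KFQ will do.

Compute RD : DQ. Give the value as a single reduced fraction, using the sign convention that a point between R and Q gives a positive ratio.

Set K = (0, 0), F = (1, 0), Q = (0, 1); any affine frame gives the same invariant.
1. M is the midpoint of QK ⇒ M = (0, 1/2)
2. U is the midpoint of MF ⇒ U = (1/2, 1/4)
3. R is the midpoint of QU ⇒ R = (1/4, 5/8)
4. J lies on line RK with RJ:JK = 1:5 ⇒ J = (5/24, 25/48)
5. W lies on line KU with KW:WU = -1:4 ⇒ W = (-1/6, -1/12)
6. D is the intersection of line JW and line RQ ⇒ D = (11/42, 17/28)
D = R + t·(Q−R) with t = -1/21, so RD:DQ = t:(1−t) = -1/21:22/21

RD:DQ = -1/22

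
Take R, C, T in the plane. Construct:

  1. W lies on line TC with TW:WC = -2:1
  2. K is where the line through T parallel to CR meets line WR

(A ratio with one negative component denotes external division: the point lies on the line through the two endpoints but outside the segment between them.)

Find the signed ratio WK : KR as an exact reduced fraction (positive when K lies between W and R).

Choose coordinates R = (0, 0), C = (1, 0), T = (0, 1).
1. W lies on line TC with TW:WC = -2:1 ⇒ W = (2, -1)
2. K is where the line through T parallel to CR meets line WR ⇒ K = (-2, 1)
K = W + t·(R−W) with t = 2, so WK:KR = t:(1−t) = 2:-1

WK:KR = -2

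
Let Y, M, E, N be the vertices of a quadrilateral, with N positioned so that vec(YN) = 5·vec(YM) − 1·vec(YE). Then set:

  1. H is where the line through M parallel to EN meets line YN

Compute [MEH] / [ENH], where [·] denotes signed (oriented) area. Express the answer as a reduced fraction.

Choose coordinates Y = (0, 0), M = (1, 0), E = (0, 1), N = (5, -1).
1. H is where the line through M parallel to EN meets line YN ⇒ H = (2, -2/5)
2·[MEH] = -3/5, 2·[ENH] = -3
[MEH]:[ENH] = -3/5:-3 = 1/5

[MEH]:[ENH] = 1/5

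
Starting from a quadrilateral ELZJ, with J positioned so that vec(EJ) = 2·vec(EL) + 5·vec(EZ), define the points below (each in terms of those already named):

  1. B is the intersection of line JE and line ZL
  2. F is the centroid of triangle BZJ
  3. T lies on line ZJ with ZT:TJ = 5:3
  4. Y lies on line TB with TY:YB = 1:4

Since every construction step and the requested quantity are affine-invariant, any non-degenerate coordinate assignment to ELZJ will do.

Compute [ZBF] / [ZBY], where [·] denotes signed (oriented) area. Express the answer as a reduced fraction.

Choose coordinates E = (0, 0), L = (1, 0), Z = (0, 1), J = (2, 5).
1. B is the intersection of line JE and line ZL ⇒ B = (2/7, 5/7)
2. F is the centroid of triangle BZJ ⇒ F = (16/21, 47/21)
3. T lies on line ZJ with ZT:TJ = 5:3 ⇒ T = (5/4, 7/2)
4. Y lies on line TB with TY:YB = 1:4 ⇒ Y = (37/35, 103/35)
2·[ZBF] = 4/7, 2·[ZBY] = 6/7
[ZBF]:[ZBY] = 4/7:6/7 = 2/3

[ZBF]:[ZBY] = 2/3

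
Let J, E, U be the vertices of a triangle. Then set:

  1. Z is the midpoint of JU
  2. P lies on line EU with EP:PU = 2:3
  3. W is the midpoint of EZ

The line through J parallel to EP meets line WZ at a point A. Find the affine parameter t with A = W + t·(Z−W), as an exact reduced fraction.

Assign J = (0, 0), E = (1, 0), U = (0, 1) — the answer is frame-independent, so this choice is without loss of generality.
1. Z is the midpoint of JU ⇒ Z = (0, 1/2)
2. P lies on line EU with EP:PU = 2:3 ⇒ P = (3/5, 2/5)
3. W is the midpoint of EZ ⇒ W = (1/2, 1/4)
through J parallel to EP: direction (-2/5, 2/5); meets WZ at A = (-1, 1)
A = W + t·(Z−W) with t = 3

t = 3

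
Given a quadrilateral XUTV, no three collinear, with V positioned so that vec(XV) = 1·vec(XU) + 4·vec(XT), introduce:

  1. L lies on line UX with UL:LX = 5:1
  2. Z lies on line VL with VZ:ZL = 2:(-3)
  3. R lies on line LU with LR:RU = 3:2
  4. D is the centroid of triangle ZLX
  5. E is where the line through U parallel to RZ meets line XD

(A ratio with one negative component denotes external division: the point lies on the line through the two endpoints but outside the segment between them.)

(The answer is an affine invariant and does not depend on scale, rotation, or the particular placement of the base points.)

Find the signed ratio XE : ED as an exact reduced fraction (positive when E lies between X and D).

XE:ED = -18/13

Choose coordinates X = (0, 0), U = (1, 0), T = (0, 1), V = (1, 4).
1. L lies on line UX with UL:LX = 5:1 ⇒ L = (1/6, 0)
2. Z lies on line VL with VZ:ZL = 2:(-3) ⇒ Z = (8/3, 12)
3. R lies on line LU with LR:RU = 3:2 ⇒ R = (2/3, 0)
4. D is the centroid of triangle ZLX ⇒ D = (17/18, 4)
5. E is where the line through U parallel to RZ meets line XD ⇒ E = (17/5, 72/5)
E = X + t·(D−X) with t = 18/5, so XE:ED = t:(1−t) = 18/5:-13/5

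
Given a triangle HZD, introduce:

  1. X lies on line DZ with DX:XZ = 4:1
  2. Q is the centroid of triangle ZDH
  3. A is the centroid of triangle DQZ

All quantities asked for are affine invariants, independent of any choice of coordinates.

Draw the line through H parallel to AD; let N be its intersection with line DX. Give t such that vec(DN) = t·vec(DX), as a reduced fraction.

Set H = (0, 0), Z = (1, 0), D = (0, 1); any affine frame gives the same invariant.
1. X lies on line DZ with DX:XZ = 4:1 ⇒ X = (4/5, 1/5)
2. Q is the centroid of triangle ZDH ⇒ Q = (1/3, 1/3)
3. A is the centroid of triangle DQZ ⇒ A = (4/9, 4/9)
through H parallel to AD: direction (-4/9, 5/9); meets DX at N = (-4, 5)
N = D + t·(X−D) with t = -5

t = -5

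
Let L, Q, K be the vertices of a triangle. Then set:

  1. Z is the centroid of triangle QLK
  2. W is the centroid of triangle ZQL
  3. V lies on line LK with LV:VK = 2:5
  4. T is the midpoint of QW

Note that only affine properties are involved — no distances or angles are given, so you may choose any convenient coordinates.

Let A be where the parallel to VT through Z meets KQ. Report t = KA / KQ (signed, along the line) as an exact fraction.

Assign L = (0, 0), Q = (1, 0), K = (0, 1) — the answer is frame-independent, so this choice is without loss of generality.
1. Z is the centroid of triangle QLK ⇒ Z = (1/3, 1/3)
2. W is the centroid of triangle ZQL ⇒ W = (4/9, 1/9)
3. V lies on line LK with LV:VK = 2:5 ⇒ V = (0, 2/7)
4. T is the midpoint of QW ⇒ T = (13/18, 1/18)
through Z parallel to VT: direction (13/18, -29/126); meets KQ at A = (51/62, 11/62)
A = K + t·(Q−K) with t = 51/62

t = 51/62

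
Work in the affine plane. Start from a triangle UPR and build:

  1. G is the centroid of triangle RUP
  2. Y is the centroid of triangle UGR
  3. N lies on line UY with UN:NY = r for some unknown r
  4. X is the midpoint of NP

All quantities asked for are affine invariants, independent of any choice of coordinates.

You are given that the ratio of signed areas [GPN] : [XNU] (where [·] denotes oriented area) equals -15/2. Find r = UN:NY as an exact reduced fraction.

Work in coordinates with U = (0, 0), P = (1, 0), R = (0, 1).
1. G is the centroid of triangle RUP ⇒ G = (1/3, 1/3)
2. Y is the centroid of triangle UGR ⇒ Y = (1/9, 4/9)
3. With UN:NY = r, write λ = r/(r+1) so N = U + λ·(Y−U); N is affine-linear in λ
4. X is the midpoint of NP ⇒ X is an affine combination of earlier points and hence also affine-linear in λ
Every point depending on N is an affine combination of N and λ-independent points, so each such coordinate is linear in λ; the λ² term in each signed area is a multiple of (Y−U)×(Y−U) = 0, so 2·[GPN] and 2·[XNU] are each linear in λ. Evaluating at λ=0 and λ=1:
  2·[GPN] = 1/3·λ − 1/3,   2·[XNU] = 2/9·λ
So [GPN]:[XNU] = (1/3·λ − 1/3) / (2/9·λ). Setting this equal to -15/2:
  1/3·λ − 1/3 = -15/2·(2/9·λ)  ⇒  λ = 1/6
Then r = λ/(1−λ) = (1/6)/(5/6) = 1/5. Check: with r = 1/5, N = (1/54, 2/27) and [GPN]:[XNU] = -15/2 as required.

r = 1/5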